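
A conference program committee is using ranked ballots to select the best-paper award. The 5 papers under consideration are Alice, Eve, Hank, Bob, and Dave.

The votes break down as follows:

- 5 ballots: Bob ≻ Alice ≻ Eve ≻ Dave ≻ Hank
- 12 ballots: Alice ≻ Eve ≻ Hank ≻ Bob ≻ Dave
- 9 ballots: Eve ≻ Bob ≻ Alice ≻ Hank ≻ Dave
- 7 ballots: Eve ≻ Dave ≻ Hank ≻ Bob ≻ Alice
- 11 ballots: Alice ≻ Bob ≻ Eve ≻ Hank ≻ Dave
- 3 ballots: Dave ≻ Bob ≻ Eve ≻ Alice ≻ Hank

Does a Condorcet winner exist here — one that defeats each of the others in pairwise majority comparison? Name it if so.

There is no Condorcet winner

Head-to-head results (47 voters total):
Alice vs Eve: Alice wins 28–19.
Alice vs Hank: Alice wins 40–7.
Alice vs Bob: Bob wins 24–23.
Alice vs Dave: Alice wins 37–10.
Eve vs Hank: Eve wins 47–0.
Eve vs Bob: Eve wins 28–19.
Eve vs Dave: Eve wins 44–3.
Hank vs Bob: Bob wins 28–19.
Hank vs Dave: Hank wins 32–15.
Bob vs Dave: Bob wins 37–10.
No candidate beats all others: Alice beats Eve beats Bob beats Alice, a majority cycle.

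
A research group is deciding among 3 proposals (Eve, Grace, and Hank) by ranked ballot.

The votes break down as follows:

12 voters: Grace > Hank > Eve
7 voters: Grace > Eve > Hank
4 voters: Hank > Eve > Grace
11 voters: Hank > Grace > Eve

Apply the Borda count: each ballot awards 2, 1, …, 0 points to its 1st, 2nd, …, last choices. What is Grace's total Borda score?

Borda scores:
  Eve: 12·0 + 7·1 + 4·1 + 11·0 = 11
  Grace: 12·2 + 7·2 + 4·0 + 11·1 = 49
  Hank: 12·1 + 7·0 + 4·2 + 11·2 = 42

49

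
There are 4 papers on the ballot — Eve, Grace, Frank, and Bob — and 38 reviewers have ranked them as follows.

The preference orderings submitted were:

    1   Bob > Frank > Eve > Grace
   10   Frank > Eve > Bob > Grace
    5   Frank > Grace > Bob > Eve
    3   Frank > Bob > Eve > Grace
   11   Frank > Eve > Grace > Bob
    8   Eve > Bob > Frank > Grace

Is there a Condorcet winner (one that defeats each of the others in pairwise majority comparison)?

Yes

Head-to-head results (38 voters total):
Eve vs Grace: Eve wins 33–5.
Eve vs Frank: Frank wins 30–8.
Eve vs Bob: Eve wins 29–9.
Grace vs Frank: Frank wins 38–0.
Grace vs Bob: Bob wins 22–16.
Frank vs Bob: Frank wins 29–9.
Frank beats each rival — Eve (30–8), Grace (38–0), Bob (29–9) — so Frank is the Condorcet winner.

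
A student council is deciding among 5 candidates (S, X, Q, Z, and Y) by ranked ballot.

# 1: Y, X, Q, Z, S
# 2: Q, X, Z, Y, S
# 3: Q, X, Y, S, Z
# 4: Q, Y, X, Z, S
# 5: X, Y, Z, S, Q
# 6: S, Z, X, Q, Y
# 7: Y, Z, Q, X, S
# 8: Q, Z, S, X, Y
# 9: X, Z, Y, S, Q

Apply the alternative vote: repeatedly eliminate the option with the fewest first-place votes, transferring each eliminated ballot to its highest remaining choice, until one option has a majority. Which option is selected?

Round 1: Q 4, X 2, Y 2, S 1, Z 0. Z has the fewest and is eliminated.
Round 2: Q 4, X 2, Y 2, S 1. S has the fewest and is eliminated.
Round 3: Q 4, X 3, Y 2. Y has the fewest and is eliminated.
Round 4: Q 5, X 4. Q has a majority.

Q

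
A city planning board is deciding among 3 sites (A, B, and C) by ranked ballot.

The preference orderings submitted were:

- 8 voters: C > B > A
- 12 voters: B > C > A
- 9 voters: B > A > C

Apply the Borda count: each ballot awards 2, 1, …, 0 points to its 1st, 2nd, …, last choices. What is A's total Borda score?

9

Borda scores:
  A: 8·0 + 12·0 + 9·1 = 9
  B: 8·1 + 12·2 + 9·2 = 50
  C: 8·2 + 12·1 + 9·0 = 28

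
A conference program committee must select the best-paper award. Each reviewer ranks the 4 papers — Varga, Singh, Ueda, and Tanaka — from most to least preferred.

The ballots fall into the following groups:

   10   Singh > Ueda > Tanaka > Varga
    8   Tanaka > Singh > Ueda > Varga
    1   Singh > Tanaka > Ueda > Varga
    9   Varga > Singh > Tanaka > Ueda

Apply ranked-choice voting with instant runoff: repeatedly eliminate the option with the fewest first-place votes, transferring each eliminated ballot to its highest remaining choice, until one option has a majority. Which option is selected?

Round 1: Singh 11, Varga 9, Tanaka 8, Ueda 0. Ueda has the fewest and is eliminated.
Round 2: Singh 11, Varga 9, Tanaka 8. Tanaka has the fewest and is eliminated.
Round 3: Singh 19, Varga 9. Singh has a majority.

Singh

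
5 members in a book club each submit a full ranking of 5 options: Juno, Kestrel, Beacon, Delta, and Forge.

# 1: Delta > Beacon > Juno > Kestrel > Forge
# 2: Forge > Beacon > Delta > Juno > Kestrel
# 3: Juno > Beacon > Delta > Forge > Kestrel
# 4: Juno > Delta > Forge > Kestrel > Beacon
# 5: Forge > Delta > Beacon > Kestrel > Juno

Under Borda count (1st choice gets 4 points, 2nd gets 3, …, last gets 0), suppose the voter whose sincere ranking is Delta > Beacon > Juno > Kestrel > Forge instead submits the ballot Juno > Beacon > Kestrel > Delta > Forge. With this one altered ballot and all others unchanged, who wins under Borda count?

Borda totals with the altered ballot: Juno 13, Kestrel 4, Beacon 11, Delta 11, Forge 11.
The switch changes the winner from Delta to Juno.

Juno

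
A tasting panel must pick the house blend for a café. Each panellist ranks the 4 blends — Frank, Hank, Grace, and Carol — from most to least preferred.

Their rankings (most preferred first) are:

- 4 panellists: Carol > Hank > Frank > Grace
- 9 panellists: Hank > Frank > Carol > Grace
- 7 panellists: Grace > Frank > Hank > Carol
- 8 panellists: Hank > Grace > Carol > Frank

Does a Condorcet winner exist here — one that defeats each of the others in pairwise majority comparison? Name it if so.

Head-to-head results (28 voters total):
Frank vs Hank: Hank wins 21–7.
Frank vs Grace: Grace wins 15–13.
Frank vs Carol: Frank wins 16–12.
Hank vs Grace: Hank wins 21–7.
Hank vs Carol: Hank wins 24–4.
Grace vs Carol: Grace wins 15–13.
Hank beats each rival — Frank (21–7), Grace (21–7), Carol (24–4) — so Hank is the Condorcet winner.

Hank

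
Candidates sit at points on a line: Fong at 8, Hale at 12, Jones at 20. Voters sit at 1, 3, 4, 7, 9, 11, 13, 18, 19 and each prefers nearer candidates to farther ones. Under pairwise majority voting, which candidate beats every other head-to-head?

Fong

With single-peaked preferences on a line, the Condorcet winner is the candidate closest to the median voter.
The median voter (position 9) is closest to Fong at 8.
Check: Fong vs Hale — voters closer to Fong: 5 of 9.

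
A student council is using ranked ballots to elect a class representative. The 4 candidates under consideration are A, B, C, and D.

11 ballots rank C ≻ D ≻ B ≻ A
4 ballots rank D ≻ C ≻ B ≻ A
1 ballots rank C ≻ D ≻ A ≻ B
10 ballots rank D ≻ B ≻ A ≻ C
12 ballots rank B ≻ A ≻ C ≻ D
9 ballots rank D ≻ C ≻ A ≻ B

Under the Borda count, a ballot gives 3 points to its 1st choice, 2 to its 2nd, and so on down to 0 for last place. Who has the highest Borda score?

Borda scores:
  A: 11·0 + 4·0 + 1 + 10·1 + 12·2 + 9·1 = 44
  B: 11·1 + 4·1 + 0 + 10·2 + 12·3 + 9·0 = 71
  C: 11·3 + 4·2 + 3 + 10·0 + 12·1 + 9·2 = 74
  D: 11·2 + 4·3 + 2 + 10·3 + 12·0 + 9·3 = 93
D has the highest total.

D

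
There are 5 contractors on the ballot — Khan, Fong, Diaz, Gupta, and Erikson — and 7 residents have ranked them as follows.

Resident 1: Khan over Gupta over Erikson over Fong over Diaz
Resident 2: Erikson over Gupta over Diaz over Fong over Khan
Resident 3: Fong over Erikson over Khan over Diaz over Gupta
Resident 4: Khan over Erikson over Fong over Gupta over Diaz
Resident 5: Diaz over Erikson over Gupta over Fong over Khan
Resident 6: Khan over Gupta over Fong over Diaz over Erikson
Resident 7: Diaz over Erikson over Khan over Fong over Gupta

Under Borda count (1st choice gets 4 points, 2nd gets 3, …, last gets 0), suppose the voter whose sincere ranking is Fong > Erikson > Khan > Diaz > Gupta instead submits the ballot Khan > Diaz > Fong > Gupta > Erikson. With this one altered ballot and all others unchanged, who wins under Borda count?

Khan

Borda totals with the altered ballot: Khan 18, Fong 10, Diaz 14, Gupta 13, Erikson 15.
The switch changes the winner from Erikson to Khan.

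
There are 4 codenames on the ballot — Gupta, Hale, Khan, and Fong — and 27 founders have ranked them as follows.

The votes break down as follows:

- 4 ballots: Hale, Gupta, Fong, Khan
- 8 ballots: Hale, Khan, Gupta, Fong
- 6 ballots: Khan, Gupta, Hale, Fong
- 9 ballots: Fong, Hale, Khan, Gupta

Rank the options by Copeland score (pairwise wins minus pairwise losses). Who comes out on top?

Pairwise results:
  Gupta vs Hale: Hale wins 21–6.
  Gupta vs Khan: Khan wins 23–4.
  Gupta vs Fong: Gupta wins 18–9.
  Hale vs Khan: Hale wins 21–6.
  Hale vs Fong: Hale wins 18–9.
  Khan vs Fong: Khan wins 14–13.
Copeland scores (wins − losses):
  Gupta: 1 − 2 = -1
  Hale: 3 − 0 = 3
  Khan: 2 − 1 = 1
  Fong: 0 − 3 = -3
Hale has the best Copeland score.

Hale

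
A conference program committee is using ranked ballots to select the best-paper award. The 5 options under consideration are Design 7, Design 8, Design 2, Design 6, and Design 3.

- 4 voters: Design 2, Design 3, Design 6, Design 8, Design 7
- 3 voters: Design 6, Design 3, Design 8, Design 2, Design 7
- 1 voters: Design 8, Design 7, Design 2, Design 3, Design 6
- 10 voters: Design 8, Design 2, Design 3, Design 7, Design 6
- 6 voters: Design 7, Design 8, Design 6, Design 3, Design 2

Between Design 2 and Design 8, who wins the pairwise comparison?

Ballots ranking Design 2 above Design 8: 4.
Ballots ranking Design 8 above Design 2: 3+1+10+6 = 20.
Design 8 wins the head-to-head, 20–4.

Design 8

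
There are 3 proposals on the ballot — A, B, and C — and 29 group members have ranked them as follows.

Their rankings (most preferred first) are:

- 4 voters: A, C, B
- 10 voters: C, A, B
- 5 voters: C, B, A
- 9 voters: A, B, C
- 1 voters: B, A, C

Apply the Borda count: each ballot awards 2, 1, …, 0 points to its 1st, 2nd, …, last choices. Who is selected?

Borda scores:
  A: 4·2 + 10·1 + 5·0 + 9·2 + 1 = 37
  B: 4·0 + 10·0 + 5·1 + 9·1 + 2 = 16
  C: 4·1 + 10·2 + 5·2 + 9·0 + 0 = 34
A has the highest total.

A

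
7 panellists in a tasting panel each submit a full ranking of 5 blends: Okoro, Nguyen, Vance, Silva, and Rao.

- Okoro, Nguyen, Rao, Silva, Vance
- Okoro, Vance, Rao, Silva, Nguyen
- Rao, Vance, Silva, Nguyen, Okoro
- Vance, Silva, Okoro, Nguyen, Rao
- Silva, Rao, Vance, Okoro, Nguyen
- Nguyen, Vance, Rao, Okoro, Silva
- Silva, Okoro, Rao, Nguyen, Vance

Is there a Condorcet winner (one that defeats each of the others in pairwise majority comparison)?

Head-to-head results (7 voters total):
Okoro vs Nguyen: Okoro wins 5–2.
Okoro vs Vance: Vance wins 4–3.
Okoro vs Silva: Silva wins 4–3.
Okoro vs Rao: Okoro wins 4–3.
Nguyen vs Vance: Vance wins 4–3.
Nguyen vs Silva: Silva wins 5–2.
Nguyen vs Rao: Rao wins 4–3.
Vance vs Silva: Vance wins 4–3.
Vance vs Rao: Rao wins 4–3.
Silva vs Rao: Rao wins 4–3.
No candidate beats all others: Okoro beats Rao beats Vance beats Okoro, a majority cycle.

No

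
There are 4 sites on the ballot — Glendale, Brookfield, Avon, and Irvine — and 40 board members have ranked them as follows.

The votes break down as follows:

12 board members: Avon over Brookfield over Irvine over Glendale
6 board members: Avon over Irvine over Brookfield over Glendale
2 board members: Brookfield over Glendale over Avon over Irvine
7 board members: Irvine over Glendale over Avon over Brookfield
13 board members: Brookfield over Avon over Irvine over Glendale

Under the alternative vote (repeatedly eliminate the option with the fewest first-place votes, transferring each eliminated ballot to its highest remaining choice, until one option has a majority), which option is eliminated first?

Round 1: Avon 18, Brookfield 15, Irvine 7, Glendale 0. Glendale has the fewest and is eliminated.
Round 2: Avon 18, Brookfield 15, Irvine 7. Irvine has the fewest and is eliminated.
Round 3: Avon 25, Brookfield 15. Avon has a majority.

Glendale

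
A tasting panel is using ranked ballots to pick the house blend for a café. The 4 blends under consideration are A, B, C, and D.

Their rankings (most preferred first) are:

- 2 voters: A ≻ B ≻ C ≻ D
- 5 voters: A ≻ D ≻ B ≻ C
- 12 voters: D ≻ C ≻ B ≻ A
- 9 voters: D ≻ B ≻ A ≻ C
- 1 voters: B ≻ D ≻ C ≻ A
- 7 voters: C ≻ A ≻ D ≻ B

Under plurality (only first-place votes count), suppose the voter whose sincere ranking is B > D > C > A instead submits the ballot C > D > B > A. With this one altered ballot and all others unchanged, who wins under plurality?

First-place totals with the altered ballot: A 7, B 0, C 8, D 21.
The winner is unchanged: still D.

D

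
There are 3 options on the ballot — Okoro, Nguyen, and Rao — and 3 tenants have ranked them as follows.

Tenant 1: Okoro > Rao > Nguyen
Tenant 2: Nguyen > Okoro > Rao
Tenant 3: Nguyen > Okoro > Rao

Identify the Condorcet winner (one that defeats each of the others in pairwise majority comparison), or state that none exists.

Head-to-head results (3 voters total):
Okoro vs Nguyen: Nguyen wins 2–1.
Okoro vs Rao: Okoro wins 3–0.
Nguyen vs Rao: Nguyen wins 2–1.
Nguyen beats each rival — Okoro (2–1), Rao (2–1) — so Nguyen is the Condorcet winner.

Nguyen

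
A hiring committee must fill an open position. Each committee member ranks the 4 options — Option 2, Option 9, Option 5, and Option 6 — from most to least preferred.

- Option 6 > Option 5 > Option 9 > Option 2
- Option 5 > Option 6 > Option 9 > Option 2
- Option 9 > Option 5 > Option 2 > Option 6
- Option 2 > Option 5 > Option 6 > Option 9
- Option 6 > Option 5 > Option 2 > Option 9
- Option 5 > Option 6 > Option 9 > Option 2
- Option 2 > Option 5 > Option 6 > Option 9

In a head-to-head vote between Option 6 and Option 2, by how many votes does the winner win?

1

Ballots ranking Option 6 above Option 2: 4.
Ballots ranking Option 2 above Option 6: 3.
Option 6 wins 4–3, a margin of 1.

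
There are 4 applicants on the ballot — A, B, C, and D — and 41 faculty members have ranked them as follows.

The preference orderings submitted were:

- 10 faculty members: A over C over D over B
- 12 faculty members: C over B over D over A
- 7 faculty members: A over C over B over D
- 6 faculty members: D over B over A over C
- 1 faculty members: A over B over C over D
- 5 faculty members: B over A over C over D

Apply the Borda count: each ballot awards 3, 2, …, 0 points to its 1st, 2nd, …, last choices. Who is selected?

C

Borda scores:
  A: 10·3 + 12·0 + 7·3 + 6·1 + 3 + 5·2 = 70
  B: 10·0 + 12·2 + 7·1 + 6·2 + 2 + 5·3 = 60
  C: 10·2 + 12·3 + 7·2 + 6·0 + 1 + 5·1 = 76
  D: 10·1 + 12·1 + 7·0 + 6·3 + 0 + 5·0 = 40
C has the highest total.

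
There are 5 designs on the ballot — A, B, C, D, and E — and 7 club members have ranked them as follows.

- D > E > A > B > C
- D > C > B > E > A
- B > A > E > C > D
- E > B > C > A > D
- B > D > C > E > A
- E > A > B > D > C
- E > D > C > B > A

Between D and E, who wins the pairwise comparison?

Ballots ranking D above E: 3.
Ballots ranking E above D: 4.
E wins the head-to-head, 4–3.

E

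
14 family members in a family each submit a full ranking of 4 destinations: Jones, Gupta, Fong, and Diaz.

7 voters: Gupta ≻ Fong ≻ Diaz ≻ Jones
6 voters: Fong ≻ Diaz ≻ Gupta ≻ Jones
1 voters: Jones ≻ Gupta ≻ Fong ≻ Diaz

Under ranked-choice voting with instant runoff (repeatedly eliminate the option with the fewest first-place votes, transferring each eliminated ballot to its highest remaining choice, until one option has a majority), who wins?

Round 1: Gupta 7, Fong 6, Jones 1, Diaz 0. Diaz has the fewest and is eliminated.
Round 2: Gupta 7, Fong 6, Jones 1. Jones has the fewest and is eliminated.
Round 3: Gupta 8, Fong 6. Gupta has a majority.

Gupta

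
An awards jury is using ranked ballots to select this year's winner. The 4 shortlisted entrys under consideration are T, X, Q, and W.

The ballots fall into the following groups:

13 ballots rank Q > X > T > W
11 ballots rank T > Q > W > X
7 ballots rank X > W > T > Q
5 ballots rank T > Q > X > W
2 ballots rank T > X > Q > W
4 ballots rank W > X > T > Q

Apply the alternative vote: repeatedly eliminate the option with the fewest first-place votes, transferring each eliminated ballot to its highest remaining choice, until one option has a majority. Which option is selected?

T

Round 1: T 18, Q 13, X 7, W 4. W has the fewest and is eliminated.
Round 2: T 18, Q 13, X 11. X has the fewest and is eliminated.
Round 3: T 29, Q 13. T has a majority.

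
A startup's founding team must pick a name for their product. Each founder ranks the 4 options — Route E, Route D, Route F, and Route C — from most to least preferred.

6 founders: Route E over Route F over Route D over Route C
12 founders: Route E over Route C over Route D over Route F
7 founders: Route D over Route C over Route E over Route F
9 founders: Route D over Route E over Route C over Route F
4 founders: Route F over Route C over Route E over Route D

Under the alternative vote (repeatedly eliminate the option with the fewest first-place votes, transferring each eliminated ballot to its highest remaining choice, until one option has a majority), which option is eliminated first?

Route C

Round 1: Route E 18, Route D 16, Route F 4, Route C 0. Route C has the fewest and is eliminated.
Round 2: Route E 18, Route D 16, Route F 4. Route F has the fewest and is eliminated.
Round 3: Route E 22, Route D 16. Route E has a majority.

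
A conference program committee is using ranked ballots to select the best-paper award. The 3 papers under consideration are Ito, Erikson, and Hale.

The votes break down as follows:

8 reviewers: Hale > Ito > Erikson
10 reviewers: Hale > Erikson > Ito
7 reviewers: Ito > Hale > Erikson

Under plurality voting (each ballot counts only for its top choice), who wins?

Hale

First-place vote totals:
  Ito: 7
  Erikson: 0
  Hale: 18
Hale has the most first-place votes.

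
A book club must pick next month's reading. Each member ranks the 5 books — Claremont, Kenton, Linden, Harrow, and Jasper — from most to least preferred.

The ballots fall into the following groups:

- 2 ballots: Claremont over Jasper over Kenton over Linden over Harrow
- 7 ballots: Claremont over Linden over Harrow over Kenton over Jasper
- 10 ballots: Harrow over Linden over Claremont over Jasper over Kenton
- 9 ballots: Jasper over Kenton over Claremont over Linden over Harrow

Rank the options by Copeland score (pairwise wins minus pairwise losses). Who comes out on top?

Pairwise results:
  Claremont vs Kenton: Claremont wins 19–9.
  Claremont vs Linden: Claremont wins 18–10.
  Claremont vs Harrow: Claremont wins 18–10.
  Claremont vs Jasper: Claremont wins 19–9.
  Kenton vs Linden: Linden wins 17–11.
  Kenton vs Harrow: Harrow wins 17–11.
  Kenton vs Jasper: Jasper wins 21–7.
  Linden vs Harrow: Linden wins 18–10.
  Linden vs Jasper: Linden wins 17–11.
  Harrow vs Jasper: Harrow wins 17–11.
Copeland scores (wins − losses):
  Claremont: 4 − 0 = 4
  Kenton: 0 − 4 = -4
  Linden: 3 − 1 = 2
  Harrow: 2 − 2 = 0
  Jasper: 1 − 3 = -2
Claremont has the best Copeland score.

Claremont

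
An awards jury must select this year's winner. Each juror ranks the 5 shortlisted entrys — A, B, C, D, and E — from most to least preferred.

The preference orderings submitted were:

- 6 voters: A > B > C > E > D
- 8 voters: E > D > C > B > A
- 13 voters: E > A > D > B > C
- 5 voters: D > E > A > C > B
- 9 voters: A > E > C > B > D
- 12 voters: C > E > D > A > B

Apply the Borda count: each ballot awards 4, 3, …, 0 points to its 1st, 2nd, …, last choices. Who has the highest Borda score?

E

Borda scores:
  A: 6·4 + 8·0 + 13·3 + 5·2 + 9·4 + 12·1 = 121
  B: 6·3 + 8·1 + 13·1 + 5·0 + 9·1 + 12·0 = 48
  C: 6·2 + 8·2 + 13·0 + 5·1 + 9·2 + 12·4 = 99
  D: 6·0 + 8·3 + 13·2 + 5·4 + 9·0 + 12·2 = 94
  E: 6·1 + 8·4 + 13·4 + 5·3 + 9·3 + 12·3 = 168
E has the highest total.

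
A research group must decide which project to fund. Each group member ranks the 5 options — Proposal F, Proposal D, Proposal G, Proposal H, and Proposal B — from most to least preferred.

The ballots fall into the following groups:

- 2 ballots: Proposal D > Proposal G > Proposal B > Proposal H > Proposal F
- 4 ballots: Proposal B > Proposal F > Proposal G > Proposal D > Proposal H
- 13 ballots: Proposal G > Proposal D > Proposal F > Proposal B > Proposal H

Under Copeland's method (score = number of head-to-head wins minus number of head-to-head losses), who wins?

Pairwise results:
  Proposal F vs Proposal D: Proposal D wins 15–4.
  Proposal F vs Proposal G: Proposal G wins 15–4.
  Proposal F vs Proposal H: Proposal F wins 17–2.
  Proposal F vs Proposal B: Proposal F wins 13–6.
  Proposal D vs Proposal G: Proposal G wins 17–2.
  Proposal D vs Proposal H: Proposal D wins 19–0.
  Proposal D vs Proposal B: Proposal D wins 15–4.
  Proposal G vs Proposal H: Proposal G wins 19–0.
  Proposal G vs Proposal B: Proposal G wins 15–4.
  Proposal H vs Proposal B: Proposal B wins 19–0.
Copeland scores (wins − losses):
  Proposal F: 2 − 2 = 0
  Proposal D: 3 − 1 = 2
  Proposal G: 4 − 0 = 4
  Proposal H: 0 − 4 = -4
  Proposal B: 1 − 3 = -2
Proposal G has the best Copeland score.

Proposal G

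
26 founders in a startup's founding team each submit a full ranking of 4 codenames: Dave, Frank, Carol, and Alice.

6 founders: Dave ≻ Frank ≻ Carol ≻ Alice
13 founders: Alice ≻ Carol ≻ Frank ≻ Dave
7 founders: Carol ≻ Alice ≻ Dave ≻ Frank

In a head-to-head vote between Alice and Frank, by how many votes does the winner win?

14

Ballots ranking Alice above Frank: 13+7 = 20.
Ballots ranking Frank above Alice: 6.
Alice wins 20–6, a margin of 14.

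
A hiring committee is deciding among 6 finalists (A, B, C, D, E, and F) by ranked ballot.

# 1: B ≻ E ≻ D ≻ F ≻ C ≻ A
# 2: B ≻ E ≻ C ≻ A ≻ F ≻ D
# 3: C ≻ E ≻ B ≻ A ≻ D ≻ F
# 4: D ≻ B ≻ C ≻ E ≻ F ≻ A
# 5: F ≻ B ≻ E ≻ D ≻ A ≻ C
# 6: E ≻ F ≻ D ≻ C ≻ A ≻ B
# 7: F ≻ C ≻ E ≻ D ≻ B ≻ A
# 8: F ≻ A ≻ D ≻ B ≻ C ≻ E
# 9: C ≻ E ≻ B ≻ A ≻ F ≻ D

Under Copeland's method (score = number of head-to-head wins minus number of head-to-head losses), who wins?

Pairwise results:
  A vs B: B wins 7–2.
  A vs C: C wins 7–2.
  A vs D: D wins 5–4.
  A vs E: E wins 8–1.
  A vs F: F wins 6–3.
  B vs C: B wins 5–4.
  B vs D: B wins 5–4.
  B vs E: B wins 5–4.
  B vs F: B wins 5–4.
  C vs D: D wins 5–4.
  C vs E: C wins 5–4.
  C vs F: F wins 5–4.
  D vs E: E wins 7–2.
  D vs F: F wins 6–3.
  E vs F: E wins 6–3.
Copeland scores (wins − losses):
  A: 0 − 5 = -5
  B: 5 − 0 = 5
  C: 2 − 3 = -1
  D: 2 − 3 = -1
  E: 3 − 2 = 1
  F: 3 − 2 = 1
B has the best Copeland score.

B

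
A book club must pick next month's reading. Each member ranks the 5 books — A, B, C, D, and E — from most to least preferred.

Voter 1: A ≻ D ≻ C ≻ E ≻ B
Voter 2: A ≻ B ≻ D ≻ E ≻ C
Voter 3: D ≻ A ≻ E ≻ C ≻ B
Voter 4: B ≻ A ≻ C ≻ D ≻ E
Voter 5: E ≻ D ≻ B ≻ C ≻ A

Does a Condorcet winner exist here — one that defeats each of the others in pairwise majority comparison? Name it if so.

Head-to-head results (5 voters total):
A vs B: A wins 3–2.
A vs C: A wins 4–1.
A vs D: A wins 3–2.
A vs E: A wins 4–1.
B vs C: B wins 3–2.
B vs D: D wins 3–2.
B vs E: E wins 3–2.
C vs D: D wins 4–1.
C vs E: E wins 3–2.
D vs E: D wins 4–1.
A beats each rival — B (3–2), C (4–1), D (3–2), E (4–1) — so A is the Condorcet winner.

A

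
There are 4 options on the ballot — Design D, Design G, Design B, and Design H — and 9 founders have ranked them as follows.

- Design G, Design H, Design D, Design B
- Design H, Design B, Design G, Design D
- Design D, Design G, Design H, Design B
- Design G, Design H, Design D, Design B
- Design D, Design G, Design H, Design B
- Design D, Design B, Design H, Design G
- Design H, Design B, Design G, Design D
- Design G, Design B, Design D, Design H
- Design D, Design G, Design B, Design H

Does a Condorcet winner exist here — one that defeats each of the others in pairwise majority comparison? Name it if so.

Head-to-head results (9 voters total):
Design D vs Design G: Design G wins 5–4.
Design D vs Design B: Design D wins 6–3.
Design D vs Design H: Design D wins 5–4.
Design G vs Design B: Design G wins 6–3.
Design G vs Design H: Design G wins 6–3.
Design B vs Design H: Design H wins 6–3.
Design G beats each rival — Design D (5–4), Design B (6–3), Design H (6–3) — so Design G is the Condorcet winner.

Design G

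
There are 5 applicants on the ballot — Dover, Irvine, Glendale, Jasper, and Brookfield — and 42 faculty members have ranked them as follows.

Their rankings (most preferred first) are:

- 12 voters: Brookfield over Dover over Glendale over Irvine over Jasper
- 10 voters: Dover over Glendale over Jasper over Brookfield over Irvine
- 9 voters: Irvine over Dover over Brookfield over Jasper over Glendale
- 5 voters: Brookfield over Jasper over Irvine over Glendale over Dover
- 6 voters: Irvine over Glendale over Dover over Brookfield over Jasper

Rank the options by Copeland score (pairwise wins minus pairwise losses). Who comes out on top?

Pairwise results:
  Dover vs Irvine: Dover wins 22–20.
  Dover vs Glendale: Dover wins 31–11.
  Dover vs Jasper: Dover wins 37–5.
  Dover vs Brookfield: Dover wins 25–17.
  Irvine vs Glendale: Glendale wins 22–20.
  Irvine vs Jasper: Irvine wins 27–15.
  Irvine vs Brookfield: Brookfield wins 27–15.
  Glendale vs Jasper: Glendale wins 28–14.
  Glendale vs Brookfield: Brookfield wins 26–16.
  Jasper vs Brookfield: Brookfield wins 32–10.
Copeland scores (wins − losses):
  Dover: 4 − 0 = 4
  Irvine: 1 − 3 = -2
  Glendale: 2 − 2 = 0
  Jasper: 0 − 4 = -4
  Brookfield: 3 − 1 = 2
Dover has the best Copeland score.

Dover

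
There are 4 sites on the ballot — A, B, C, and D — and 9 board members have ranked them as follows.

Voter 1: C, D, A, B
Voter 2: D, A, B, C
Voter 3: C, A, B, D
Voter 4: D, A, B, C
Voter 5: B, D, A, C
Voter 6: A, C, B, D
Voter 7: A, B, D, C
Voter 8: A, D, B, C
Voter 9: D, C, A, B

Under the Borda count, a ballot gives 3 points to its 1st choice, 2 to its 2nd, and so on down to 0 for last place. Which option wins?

Borda scores:
  A: 1 + 2 + 2 + 2 + 1 + 3 + 3 + 3 + 1 = 18
  B: 0 + 1 + 1 + 1 + 3 + 1 + 2 + 1 + 0 = 10
  C: 3 + 0 + 3 + 0 + 0 + 2 + 0 + 0 + 2 = 10
  D: 2 + 3 + 0 + 3 + 2 + 0 + 1 + 2 + 3 = 16
A has the highest total.

A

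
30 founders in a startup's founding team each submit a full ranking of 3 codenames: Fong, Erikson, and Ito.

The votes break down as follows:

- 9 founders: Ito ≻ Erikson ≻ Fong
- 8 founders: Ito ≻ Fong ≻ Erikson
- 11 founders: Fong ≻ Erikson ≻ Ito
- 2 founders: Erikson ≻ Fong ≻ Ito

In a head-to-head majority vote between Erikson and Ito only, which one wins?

Ballots ranking Erikson above Ito: 11+2 = 13.
Ballots ranking Ito above Erikson: 9+8 = 17.
Ito wins the head-to-head, 17–13.

Ito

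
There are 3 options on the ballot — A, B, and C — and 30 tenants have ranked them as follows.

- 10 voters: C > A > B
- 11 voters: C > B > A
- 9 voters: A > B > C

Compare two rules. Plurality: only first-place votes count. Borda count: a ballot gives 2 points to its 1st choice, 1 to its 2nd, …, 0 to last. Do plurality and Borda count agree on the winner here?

Yes

Plurality first-place counts: A 9, B 0, C 21 → C.
Borda totals: A 28, B 20, C 42 → C.
The two rules agree on C.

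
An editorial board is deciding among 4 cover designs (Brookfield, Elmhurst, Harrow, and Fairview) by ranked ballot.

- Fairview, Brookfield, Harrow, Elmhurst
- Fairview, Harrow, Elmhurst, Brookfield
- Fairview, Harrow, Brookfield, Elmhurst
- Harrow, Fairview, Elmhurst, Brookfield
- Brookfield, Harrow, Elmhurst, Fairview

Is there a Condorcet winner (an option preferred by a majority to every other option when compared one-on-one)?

Head-to-head results (5 voters total):
Brookfield vs Elmhurst: Brookfield wins 3–2.
Brookfield vs Harrow: Harrow wins 3–2.
Brookfield vs Fairview: Fairview wins 4–1.
Elmhurst vs Harrow: Harrow wins 5–0.
Elmhurst vs Fairview: Fairview wins 4–1.
Harrow vs Fairview: Fairview wins 3–2.
Fairview beats each rival — Brookfield (4–1), Elmhurst (4–1), Harrow (3–2) — so Fairview is the Condorcet winner.

Yes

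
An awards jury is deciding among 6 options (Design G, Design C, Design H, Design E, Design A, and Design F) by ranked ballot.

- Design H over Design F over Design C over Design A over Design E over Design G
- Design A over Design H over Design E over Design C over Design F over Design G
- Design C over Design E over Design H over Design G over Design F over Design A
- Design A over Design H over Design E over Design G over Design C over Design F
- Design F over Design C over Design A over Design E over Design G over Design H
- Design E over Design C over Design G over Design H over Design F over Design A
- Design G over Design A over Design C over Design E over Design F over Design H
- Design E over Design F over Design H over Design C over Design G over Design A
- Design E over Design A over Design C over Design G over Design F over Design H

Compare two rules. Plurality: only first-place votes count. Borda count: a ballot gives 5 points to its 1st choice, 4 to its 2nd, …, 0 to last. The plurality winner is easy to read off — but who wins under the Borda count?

Design E

Plurality first-place counts: Design G 1, Design C 1, Design H 1, Design E 3, Design A 2, Design F 1 → Design E.
Borda totals: Design G 16, Design C 27, Design H 21, Design E 30, Design A 23, Design F 18 → Design E.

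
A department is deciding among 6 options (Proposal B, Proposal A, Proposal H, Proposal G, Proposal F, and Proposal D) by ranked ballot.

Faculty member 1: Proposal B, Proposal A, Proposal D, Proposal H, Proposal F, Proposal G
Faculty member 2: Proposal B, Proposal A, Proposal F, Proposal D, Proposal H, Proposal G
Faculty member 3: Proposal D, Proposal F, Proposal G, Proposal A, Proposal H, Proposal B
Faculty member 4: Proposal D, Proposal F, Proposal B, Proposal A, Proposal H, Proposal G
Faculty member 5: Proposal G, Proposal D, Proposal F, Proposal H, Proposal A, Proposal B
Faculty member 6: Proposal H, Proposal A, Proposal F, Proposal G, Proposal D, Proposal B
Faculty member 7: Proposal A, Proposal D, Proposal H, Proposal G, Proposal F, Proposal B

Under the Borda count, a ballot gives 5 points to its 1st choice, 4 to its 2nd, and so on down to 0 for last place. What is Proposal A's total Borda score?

Borda scores:
  Proposal B: 5 + 5 + 0 + 3 + 0 + 0 + 0 = 13
  Proposal A: 4 + 4 + 2 + 2 + 1 + 4 + 5 = 22
  Proposal H: 2 + 1 + 1 + 1 + 2 + 5 + 3 = 15
  Proposal G: 0 + 0 + 3 + 0 + 5 + 2 + 2 = 12
  Proposal F: 1 + 3 + 4 + 4 + 3 + 3 + 1 = 19
  Proposal D: 3 + 2 + 5 + 5 + 4 + 1 + 4 = 24

22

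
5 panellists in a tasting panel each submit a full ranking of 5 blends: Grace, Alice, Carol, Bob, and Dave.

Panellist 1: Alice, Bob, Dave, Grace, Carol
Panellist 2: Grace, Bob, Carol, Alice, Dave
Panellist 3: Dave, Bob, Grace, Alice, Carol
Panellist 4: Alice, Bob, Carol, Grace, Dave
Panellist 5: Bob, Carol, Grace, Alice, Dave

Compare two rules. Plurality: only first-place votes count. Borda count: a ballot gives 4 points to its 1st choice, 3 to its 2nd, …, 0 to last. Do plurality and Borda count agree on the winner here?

Plurality first-place counts: Grace 1, Alice 2, Carol 0, Bob 1, Dave 1 → Alice.
Borda totals: Grace 10, Alice 11, Carol 7, Bob 16, Dave 6 → Bob.
The two rules disagree: plurality picks Alice, Borda picks Bob.

No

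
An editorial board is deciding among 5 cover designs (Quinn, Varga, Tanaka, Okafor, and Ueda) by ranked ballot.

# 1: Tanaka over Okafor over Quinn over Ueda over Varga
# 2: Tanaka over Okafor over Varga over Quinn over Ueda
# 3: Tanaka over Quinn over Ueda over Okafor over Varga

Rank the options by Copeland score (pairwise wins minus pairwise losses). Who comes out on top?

Tanaka

Pairwise results:
  Quinn vs Varga: Quinn wins 2–1.
  Quinn vs Tanaka: Tanaka wins 3–0.
  Quinn vs Okafor: Okafor wins 2–1.
  Quinn vs Ueda: Quinn wins 3–0.
  Varga vs Tanaka: Tanaka wins 3–0.
  Varga vs Okafor: Okafor wins 3–0.
  Varga vs Ueda: Ueda wins 2–1.
  Tanaka vs Okafor: Tanaka wins 3–0.
  Tanaka vs Ueda: Tanaka wins 3–0.
  Okafor vs Ueda: Okafor wins 2–1.
Copeland scores (wins − losses):
  Quinn: 2 − 2 = 0
  Varga: 0 − 4 = -4
  Tanaka: 4 − 0 = 4
  Okafor: 3 − 1 = 2
  Ueda: 1 − 3 = -2
Tanaka has the best Copeland score.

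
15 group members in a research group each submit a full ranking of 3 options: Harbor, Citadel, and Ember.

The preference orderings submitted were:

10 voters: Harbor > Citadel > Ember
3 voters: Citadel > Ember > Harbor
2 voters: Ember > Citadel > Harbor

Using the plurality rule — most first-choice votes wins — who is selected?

Harbor

First-place vote totals:
  Harbor: 10
  Citadel: 3
  Ember: 2
Harbor has the most first-place votes.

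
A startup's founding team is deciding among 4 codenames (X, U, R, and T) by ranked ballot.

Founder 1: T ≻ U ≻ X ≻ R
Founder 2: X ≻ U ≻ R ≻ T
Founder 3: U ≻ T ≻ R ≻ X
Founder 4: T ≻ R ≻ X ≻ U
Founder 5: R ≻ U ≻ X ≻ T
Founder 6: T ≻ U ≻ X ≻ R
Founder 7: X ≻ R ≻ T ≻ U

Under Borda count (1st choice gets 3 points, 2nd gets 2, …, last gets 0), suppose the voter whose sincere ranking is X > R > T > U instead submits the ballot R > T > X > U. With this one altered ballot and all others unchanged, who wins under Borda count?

Borda totals with the altered ballot: X 8, U 11, R 10, T 13.
The winner is unchanged: still T.

T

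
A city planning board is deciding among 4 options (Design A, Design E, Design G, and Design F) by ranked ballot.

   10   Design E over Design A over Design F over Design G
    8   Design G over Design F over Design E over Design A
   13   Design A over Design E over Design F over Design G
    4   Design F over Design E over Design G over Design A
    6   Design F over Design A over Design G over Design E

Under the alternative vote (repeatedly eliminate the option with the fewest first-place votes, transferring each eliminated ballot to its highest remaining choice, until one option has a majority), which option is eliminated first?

Round 1: Design A 13, Design E 10, Design F 10, Design G 8. Design G has the fewest and is eliminated.
Round 2: Design F 18, Design A 13, Design E 10. Design E has the fewest and is eliminated.
Round 3: Design A 23, Design F 18. Design A has a majority.

Design G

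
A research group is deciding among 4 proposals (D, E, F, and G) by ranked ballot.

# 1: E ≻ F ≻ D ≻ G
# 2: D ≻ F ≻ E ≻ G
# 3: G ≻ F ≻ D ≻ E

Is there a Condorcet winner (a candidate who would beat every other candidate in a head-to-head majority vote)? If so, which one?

F

Head-to-head results (3 voters total):
D vs E: D wins 2–1.
D vs F: F wins 2–1.
D vs G: D wins 2–1.
E vs F: F wins 2–1.
E vs G: E wins 2–1.
F vs G: F wins 2–1.
F beats each rival — D (2–1), E (2–1), G (2–1) — so F is the Condorcet winner.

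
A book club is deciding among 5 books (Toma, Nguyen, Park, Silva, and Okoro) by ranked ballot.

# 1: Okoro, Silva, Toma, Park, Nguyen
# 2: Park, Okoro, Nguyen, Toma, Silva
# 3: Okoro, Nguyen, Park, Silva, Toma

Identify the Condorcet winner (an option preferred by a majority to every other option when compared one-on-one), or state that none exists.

Okoro

Head-to-head results (3 voters total):
Toma vs Nguyen: Nguyen wins 2–1.
Toma vs Park: Park wins 2–1.
Toma vs Silva: Silva wins 2–1.
Toma vs Okoro: Okoro wins 3–0.
Nguyen vs Park: Park wins 2–1.
Nguyen vs Silva: Nguyen wins 2–1.
Nguyen vs Okoro: Okoro wins 3–0.
Park vs Silva: Park wins 2–1.
Park vs Okoro: Okoro wins 2–1.
Silva vs Okoro: Okoro wins 3–0.
Okoro beats each rival — Toma (3–0), Nguyen (3–0), Park (2–1), Silva (3–0) — so Okoro is the Condorcet winner.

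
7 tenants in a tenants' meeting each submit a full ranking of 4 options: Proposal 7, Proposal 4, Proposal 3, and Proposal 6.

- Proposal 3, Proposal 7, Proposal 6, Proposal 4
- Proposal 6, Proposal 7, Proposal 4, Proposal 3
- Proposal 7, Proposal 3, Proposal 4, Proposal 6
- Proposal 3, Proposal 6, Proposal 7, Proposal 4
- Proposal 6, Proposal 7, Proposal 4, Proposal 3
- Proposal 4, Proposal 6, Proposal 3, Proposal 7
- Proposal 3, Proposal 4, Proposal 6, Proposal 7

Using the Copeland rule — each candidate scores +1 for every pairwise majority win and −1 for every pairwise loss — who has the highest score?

Pairwise results:
  Proposal 7 vs Proposal 4: Proposal 7 wins 5–2.
  Proposal 7 vs Proposal 3: Proposal 3 wins 4–3.
  Proposal 7 vs Proposal 6: Proposal 6 wins 5–2.
  Proposal 4 vs Proposal 3: Proposal 3 wins 4–3.
  Proposal 4 vs Proposal 6: Proposal 6 wins 4–3.
  Proposal 3 vs Proposal 6: Proposal 3 wins 4–3.
Copeland scores (wins − losses):
  Proposal 7: 1 − 2 = -1
  Proposal 4: 0 − 3 = -3
  Proposal 3: 3 − 0 = 3
  Proposal 6: 2 − 1 = 1
Proposal 3 has the best Copeland score.

Proposal 3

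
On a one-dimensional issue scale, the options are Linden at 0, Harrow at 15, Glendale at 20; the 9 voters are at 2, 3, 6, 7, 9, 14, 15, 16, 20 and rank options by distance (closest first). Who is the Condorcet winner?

With single-peaked preferences on a line, the Condorcet winner is the candidate closest to the median voter.
The median voter (position 9) is closest to Harrow at 15.
Check: Harrow vs Linden — voters closer to Harrow: 5 of 9.

Harrow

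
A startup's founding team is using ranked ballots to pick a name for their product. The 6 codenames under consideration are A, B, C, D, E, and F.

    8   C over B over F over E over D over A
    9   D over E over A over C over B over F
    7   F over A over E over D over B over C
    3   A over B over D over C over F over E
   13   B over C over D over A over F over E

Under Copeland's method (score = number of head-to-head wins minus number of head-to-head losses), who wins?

Pairwise results:
  A vs B: B wins 21–19.
  A vs C: C wins 21–19.
  A vs D: D wins 30–10.
  A vs E: A wins 23–17.
  A vs F: A wins 25–15.
  B vs C: B wins 23–17.
  B vs D: B wins 24–16.
  B vs E: B wins 24–16.
  B vs F: B wins 33–7.
  C vs D: C wins 21–19.
  C vs E: C wins 24–16.
  C vs F: C wins 33–7.
  D vs E: D wins 25–15.
  D vs F: D wins 25–15.
  E vs F: F wins 31–9.
Copeland scores (wins − losses):
  A: 2 − 3 = -1
  B: 5 − 0 = 5
  C: 4 − 1 = 3
  D: 3 − 2 = 1
  E: 0 − 5 = -5
  F: 1 − 4 = -3
B has the best Copeland score.

B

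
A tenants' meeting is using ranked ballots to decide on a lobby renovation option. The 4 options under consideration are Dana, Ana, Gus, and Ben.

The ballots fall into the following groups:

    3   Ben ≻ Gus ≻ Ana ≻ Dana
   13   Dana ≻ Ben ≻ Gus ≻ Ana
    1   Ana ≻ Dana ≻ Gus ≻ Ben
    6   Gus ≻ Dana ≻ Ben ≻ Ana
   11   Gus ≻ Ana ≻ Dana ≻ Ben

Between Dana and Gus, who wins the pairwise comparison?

Ballots ranking Dana above Gus: 13+1 = 14.
Ballots ranking Gus above Dana: 3+6+11 = 20.
Gus wins the head-to-head, 20–14.

Gus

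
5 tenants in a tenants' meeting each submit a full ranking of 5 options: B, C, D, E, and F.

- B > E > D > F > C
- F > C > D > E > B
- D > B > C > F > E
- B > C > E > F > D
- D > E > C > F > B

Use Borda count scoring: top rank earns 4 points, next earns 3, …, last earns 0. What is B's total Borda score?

11

Borda scores:
  B: 4 + 0 + 3 + 4 + 0 = 11
  C: 0 + 3 + 2 + 3 + 2 = 10
  D: 2 + 2 + 4 + 0 + 4 = 12
  E: 3 + 1 + 0 + 2 + 3 = 9
  F: 1 + 4 + 1 + 1 + 1 = 8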